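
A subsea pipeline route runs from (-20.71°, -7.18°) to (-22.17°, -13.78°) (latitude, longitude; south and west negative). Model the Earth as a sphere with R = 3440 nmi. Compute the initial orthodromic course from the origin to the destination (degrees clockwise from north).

255.4°

N = sin Δλ·cos φ₂ = -0.1064;  D = cos φ₁ sin φ₂ − sin φ₁ cos φ₂ cos Δλ = -0.0276
initial course = atan2(N, D) = 255.44°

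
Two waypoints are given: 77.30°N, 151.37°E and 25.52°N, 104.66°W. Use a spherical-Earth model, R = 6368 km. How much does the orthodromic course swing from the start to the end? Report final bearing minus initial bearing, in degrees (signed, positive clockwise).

+96.0°

At departure: θ₁ = atan2(sin Δλ cos φ₂, cos φ₁ sin φ₂ − sin φ₁ cos φ₂ cos Δλ) = 70.67°
At arrival: θ₂ = atan2(sin Δλ cos φ₁, −cos φ₂ sin φ₁ + sin φ₂ cos φ₁ cos Δλ) = 166.71°
Δθ = θ₂ − θ₁ = +96.0°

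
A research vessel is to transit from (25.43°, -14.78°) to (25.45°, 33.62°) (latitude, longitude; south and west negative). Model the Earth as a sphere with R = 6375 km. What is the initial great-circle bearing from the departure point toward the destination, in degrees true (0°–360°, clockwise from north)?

θ = atan2( sin Δλ·cos φ₂ ,  cos φ₁ sin φ₂ − sin φ₁ cos φ₂ cos Δλ )
  = atan2(+0.6752, +0.1307) = 79.05°

79.0°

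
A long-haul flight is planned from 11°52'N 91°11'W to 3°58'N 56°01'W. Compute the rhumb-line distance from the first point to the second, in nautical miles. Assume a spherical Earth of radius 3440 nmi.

2143 nmi

Δψ = ln[tan(π/4+φ₂/2)/tan(π/4+φ₁/2)] = -0.1393;  Δφ = -0.1379 rad,  Δλ = +0.6138 rad
q = Δφ/Δψ = 0.9897
d = R·√(Δφ² + q²Δλ²) = 3440·0.62288 = 2143 nmi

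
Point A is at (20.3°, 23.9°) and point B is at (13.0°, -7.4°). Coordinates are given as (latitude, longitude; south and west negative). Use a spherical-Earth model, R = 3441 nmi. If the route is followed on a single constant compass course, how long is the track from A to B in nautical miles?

1852 nmi

Rhumb course C = atan2(Δλ, Δψ) with Δψ = ln[tan(π/4+φ₂/2)/tan(π/4+φ₁/2)] = -0.1331, Δλ = -0.5463 → C = 256.31°
d = R·|Δφ| / |cos C| = 3441·0.12741 / 0.23670 = 1852 nmi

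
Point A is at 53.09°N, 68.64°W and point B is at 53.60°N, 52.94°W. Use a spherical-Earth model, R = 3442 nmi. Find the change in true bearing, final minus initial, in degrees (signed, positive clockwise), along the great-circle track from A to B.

At departure: θ₁ = atan2(sin Δλ cos φ₂, cos φ₁ sin φ₂ − sin φ₁ cos φ₂ cos Δλ) = 80.59°
At arrival: θ₂ = atan2(sin Δλ cos φ₁, −cos φ₂ sin φ₁ + sin φ₂ cos φ₁ cos Δλ) = 93.22°
Δθ = θ₂ − θ₁ = +12.6°

+12.6°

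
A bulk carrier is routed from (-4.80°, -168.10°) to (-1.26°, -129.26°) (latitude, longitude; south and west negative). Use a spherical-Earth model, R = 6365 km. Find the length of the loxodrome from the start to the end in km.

4326 km

Δψ = ln[tan(π/4+φ₂/2)/tan(π/4+φ₁/2)] = +0.0619;  Δφ = +0.0618 rad,  Δλ = +0.6779 rad
q = Δφ/Δψ = 0.9984
d = R·√(Δφ² + q²Δλ²) = 6365·0.67964 = 4326 km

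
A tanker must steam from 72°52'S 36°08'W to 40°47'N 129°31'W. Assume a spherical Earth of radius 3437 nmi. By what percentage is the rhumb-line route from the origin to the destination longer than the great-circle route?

2.7%

Great circle: σ = 2.2619 rad → d_gc = Rσ = 7774.1 nmi
Rhumb: Δφ = +1.9836, Δλ = -1.6298, Δψ = +2.6737, q = Δφ/Δψ = 0.7419 → d_rh = R√(Δφ²+q²Δλ²) = 7984.3 nmi
Excess = (7984.3 − 7774.1) / 7774.1 = 210.2 / 7774.1 = 2.70% ≈ 2.7%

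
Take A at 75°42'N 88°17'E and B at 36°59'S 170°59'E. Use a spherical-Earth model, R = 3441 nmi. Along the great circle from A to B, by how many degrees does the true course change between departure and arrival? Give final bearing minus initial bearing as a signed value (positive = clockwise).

+55.5°

At departure: θ₁ = atan2(sin Δλ cos φ₂, cos φ₁ sin φ₂ − sin φ₁ cos φ₂ cos Δλ) = 107.31°
At arrival: θ₂ = atan2(sin Δλ cos φ₁, −cos φ₂ sin φ₁ + sin φ₂ cos φ₁ cos Δλ) = 162.83°
Δθ = θ₂ − θ₁ = +55.5°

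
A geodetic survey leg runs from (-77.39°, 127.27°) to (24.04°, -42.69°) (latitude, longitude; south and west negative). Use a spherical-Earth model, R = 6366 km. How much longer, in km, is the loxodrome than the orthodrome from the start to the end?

2921 km

Great circle: cos σ = sin φ₁ sin φ₂ + cos φ₁ cos φ₂ cos Δλ,  σ = 2.2067 rad → d_gc = 14047.6 km
Rhumb line: Δψ = +2.6353, q = Δφ/Δψ = 0.6718, d_rh = R√(Δφ²+q²Δλ²) = 16968.4 km
Excess = 16968.4 − 14047.6 = 2920.8 ≈ 2921 km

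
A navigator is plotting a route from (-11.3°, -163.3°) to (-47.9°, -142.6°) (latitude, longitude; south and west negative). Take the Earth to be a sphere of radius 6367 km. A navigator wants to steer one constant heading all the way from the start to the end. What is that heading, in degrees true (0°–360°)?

Meridional parts: M(φ₁)=-0.1985, M(φ₂)=-0.9549 → ΔM = -0.7563;  Δλ = +0.3613 rad
tan C = Δλ / ΔM = -0.4777 → C = 154.47°

154.5°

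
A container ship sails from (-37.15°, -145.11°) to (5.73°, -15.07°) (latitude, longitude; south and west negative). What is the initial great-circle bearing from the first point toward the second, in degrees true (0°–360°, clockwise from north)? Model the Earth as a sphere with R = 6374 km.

θ = atan2( sin Δλ·cos φ₂ ,  cos φ₁ sin φ₂ − sin φ₁ cos φ₂ cos Δλ )
  = atan2(+0.7618, -0.3070) = 111.95°

111.9°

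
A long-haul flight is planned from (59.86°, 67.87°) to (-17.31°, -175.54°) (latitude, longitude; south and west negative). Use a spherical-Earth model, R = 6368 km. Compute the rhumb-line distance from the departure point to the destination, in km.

13776 km

Rhumb course C = atan2(Δλ, Δψ) with Δψ = ln[tan(π/4+φ₂/2)/tan(π/4+φ₁/2)] = -1.6189, Δλ = +2.0349 → C = 128.50°
d = R·|Δφ| / |cos C| = 6368·1.34687 / 0.62258 = 13776 km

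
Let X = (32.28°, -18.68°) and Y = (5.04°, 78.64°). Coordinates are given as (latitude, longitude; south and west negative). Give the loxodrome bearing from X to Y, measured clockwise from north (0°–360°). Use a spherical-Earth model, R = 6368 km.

106.6°

Δψ = ln[tan(π/4+φ₂/2)/tan(π/4+φ₁/2)] = -0.5077
Δλ = +1.6986 rad (taken the short way round)
course = atan2(Δλ, Δψ) = 106.64°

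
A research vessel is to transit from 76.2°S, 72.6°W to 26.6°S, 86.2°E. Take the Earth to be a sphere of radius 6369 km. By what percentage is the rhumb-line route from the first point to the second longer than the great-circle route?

28.2%

Great circle: σ = 1.3326 rad → d_gc = Rσ = 8487.1 km
Rhumb: Δφ = +0.8657, Δλ = +2.7716, Δψ = +1.6300, q = Δφ/Δψ = 0.5311 → d_rh = R√(Δφ²+q²Δλ²) = 10876.3 km
Excess = (10876.3 − 8487.1) / 8487.1 = 2389.2 / 8487.1 = 28.151% ≈ 28.2%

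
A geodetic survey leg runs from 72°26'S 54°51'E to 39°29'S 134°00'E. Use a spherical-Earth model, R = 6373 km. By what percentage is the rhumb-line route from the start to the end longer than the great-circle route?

Great circle: σ = 0.8631 rad → d_gc = Rσ = 5500.8 km
Rhumb: Δφ = +0.5751, Δλ = +1.3814, Δψ = +1.1163, q = Δφ/Δψ = 0.5152 → d_rh = R√(Δφ²+q²Δλ²) = 5831.2 km
Excess = (5831.2 − 5500.8) / 5500.8 = 330.4 / 5500.8 = 6.01% ≈ 6.0%

6.0%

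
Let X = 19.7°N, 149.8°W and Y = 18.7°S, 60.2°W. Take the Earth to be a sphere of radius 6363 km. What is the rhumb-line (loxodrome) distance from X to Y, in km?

10653 km

Δψ = ln[tan(π/4+φ₂/2)/tan(π/4+φ₁/2)] = -0.6831;  Δφ = -0.6702 rad,  Δλ = +1.5638 rad
q = Δφ/Δψ = 0.9811
d = R·√(Δφ² + q²Δλ²) = 6363·1.67420 = 10653 km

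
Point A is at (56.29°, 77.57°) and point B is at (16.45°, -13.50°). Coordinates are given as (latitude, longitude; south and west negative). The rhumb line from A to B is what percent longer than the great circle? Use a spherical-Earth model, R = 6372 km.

Great circle: σ = 1.3432 rad → d_gc = Rσ = 8558.9 km
Rhumb: Δφ = -0.6953, Δλ = -1.5895, Δψ = -0.9030, q = Δφ/Δψ = 0.7700 → d_rh = R√(Δφ²+q²Δλ²) = 8969.7 km
Excess = (8969.7 − 8558.9) / 8558.9 = 410.8 / 8558.9 = 4.80% ≈ 4.8%

4.8%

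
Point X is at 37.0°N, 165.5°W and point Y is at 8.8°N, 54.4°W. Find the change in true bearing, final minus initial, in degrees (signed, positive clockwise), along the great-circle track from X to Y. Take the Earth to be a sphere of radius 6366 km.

+60.6°

Initial bearing θ₁ = atan2(sin Δλ cos φ₂, cos φ₁ sin φ₂ − sin φ₁ cos φ₂ cos Δλ) = 69.96°
Final bearing θ₂ = (initial bearing from the destination back to the start) + 180° = 130.60°
Δθ = θ₂ − θ₁ = +60.6°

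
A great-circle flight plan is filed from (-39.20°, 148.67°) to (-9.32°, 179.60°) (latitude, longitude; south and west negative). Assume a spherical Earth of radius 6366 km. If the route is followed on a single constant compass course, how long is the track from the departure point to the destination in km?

Δψ = ln[tan(π/4+φ₂/2)/tan(π/4+φ₁/2)] = +0.5814;  Δφ = +0.5215 rad,  Δλ = +0.5398 rad
q = Δφ/Δψ = 0.8970
d = R·√(Δφ² + q²Δλ²) = 6366·0.71164 = 4530 km

4530 km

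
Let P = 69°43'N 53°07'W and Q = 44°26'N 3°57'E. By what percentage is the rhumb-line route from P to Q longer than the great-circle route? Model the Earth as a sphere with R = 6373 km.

Great circle: σ = 0.6580 rad → d_gc = Rσ = 4193.1 km
Rhumb: Δφ = -0.4413, Δλ = +0.9960, Δψ = -0.8536, q = Δφ/Δψ = 0.5170 → d_rh = R√(Δφ²+q²Δλ²) = 4321.6 km
Excess = (4321.6 − 4193.1) / 4193.1 = 128.5 / 4193.1 = 3.06% ≈ 3.1%

3.1%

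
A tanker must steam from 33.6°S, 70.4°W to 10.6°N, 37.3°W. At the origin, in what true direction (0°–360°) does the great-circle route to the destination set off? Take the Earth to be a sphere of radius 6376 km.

N = sin Δλ·cos φ₂ = +0.5368;  D = cos φ₁ sin φ₂ − sin φ₁ cos φ₂ cos Δλ = +0.6089
initial course = atan2(N, D) = 41.40°

41.4°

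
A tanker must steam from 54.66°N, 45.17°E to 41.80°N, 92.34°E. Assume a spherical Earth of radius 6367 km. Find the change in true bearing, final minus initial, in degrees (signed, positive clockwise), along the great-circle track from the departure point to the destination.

Initial bearing θ₁ = atan2(sin Δλ cos φ₂, cos φ₁ sin φ₂ − sin φ₁ cos φ₂ cos Δλ) = 92.92°
Final bearing θ₂ = (initial bearing from the destination back to the start) + 180° = 129.20°
Δθ = θ₂ − θ₁ = +36.3°

+36.3°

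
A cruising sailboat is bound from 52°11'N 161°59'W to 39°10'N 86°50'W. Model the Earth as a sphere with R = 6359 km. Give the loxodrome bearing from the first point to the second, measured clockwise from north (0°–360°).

Δψ = ln[tan(π/4+φ₂/2)/tan(π/4+φ₁/2)] = -0.3273
Δλ = +1.3116 rad (taken the short way round)
course = atan2(Δλ, Δψ) = 104.01°

104.0°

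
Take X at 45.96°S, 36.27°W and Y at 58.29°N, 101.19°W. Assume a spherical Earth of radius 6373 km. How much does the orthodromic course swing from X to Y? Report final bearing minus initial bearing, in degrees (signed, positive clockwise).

-12.7°

Initial bearing θ₁ = atan2(sin Δλ cos φ₂, cos φ₁ sin φ₂ − sin φ₁ cos φ₂ cos Δλ) = 327.65°
Final bearing θ₂ = (initial bearing from the destination back to the start) + 180° = 314.95°
Δθ = θ₂ − θ₁ = -12.7°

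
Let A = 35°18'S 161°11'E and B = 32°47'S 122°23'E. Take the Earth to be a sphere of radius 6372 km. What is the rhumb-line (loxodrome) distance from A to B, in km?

3586 km

Δψ = ln[tan(π/4+φ₂/2)/tan(π/4+φ₁/2)] = +0.0530;  Δφ = +0.0439 rad,  Δλ = -0.6772 rad
q = Δφ/Δψ = 0.8285
d = R·√(Δφ² + q²Δλ²) = 6372·0.56277 = 3586 km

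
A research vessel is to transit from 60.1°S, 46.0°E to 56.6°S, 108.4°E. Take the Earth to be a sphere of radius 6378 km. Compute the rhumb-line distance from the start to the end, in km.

3662 km

Δψ = ln[tan(π/4+φ₂/2)/tan(π/4+φ₁/2)] = +0.1165;  Δφ = +0.0611 rad,  Δλ = +1.0891 rad
q = Δφ/Δψ = 0.5242
d = R·√(Δφ² + q²Δλ²) = 6378·0.57418 = 3662 km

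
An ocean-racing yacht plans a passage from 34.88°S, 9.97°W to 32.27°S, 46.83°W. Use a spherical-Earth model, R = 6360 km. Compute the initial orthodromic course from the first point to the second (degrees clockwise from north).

θ = atan2( sin Δλ·cos φ₂ ,  cos φ₁ sin φ₂ − sin φ₁ cos φ₂ cos Δλ )
  = atan2(-0.5072, -0.0511) = 264.24°

264.2°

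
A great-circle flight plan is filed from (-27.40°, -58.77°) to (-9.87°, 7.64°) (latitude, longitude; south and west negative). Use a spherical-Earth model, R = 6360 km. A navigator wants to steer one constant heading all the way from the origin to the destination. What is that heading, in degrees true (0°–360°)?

Δψ = ln[tan(π/4+φ₂/2)/tan(π/4+φ₁/2)] = +0.3244
Δλ = +1.1591 rad (taken the short way round)
course = atan2(Δλ, Δψ) = 74.36°

74.4°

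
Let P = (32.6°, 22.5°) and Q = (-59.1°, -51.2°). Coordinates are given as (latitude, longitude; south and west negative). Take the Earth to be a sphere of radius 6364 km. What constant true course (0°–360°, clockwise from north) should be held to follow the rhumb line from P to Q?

214.3°

Δψ = ln[tan(π/4+φ₂/2)/tan(π/4+φ₁/2)] = -1.8884
Δλ = -1.2863 rad (taken the short way round)
course = atan2(Δλ, Δψ) = 214.26°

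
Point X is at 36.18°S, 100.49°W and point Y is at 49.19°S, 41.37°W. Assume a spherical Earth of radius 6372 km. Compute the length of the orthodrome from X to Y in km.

4910 km

Haversine: a = sin²(Δφ/2)+cos φ₁ cos φ₂ sin²(Δλ/2) = 0.14122;  σ = 2·atan2(√a,√(1−a))
σ = 44.147° → d = Rσ = 6372·0.77051 = 4910 km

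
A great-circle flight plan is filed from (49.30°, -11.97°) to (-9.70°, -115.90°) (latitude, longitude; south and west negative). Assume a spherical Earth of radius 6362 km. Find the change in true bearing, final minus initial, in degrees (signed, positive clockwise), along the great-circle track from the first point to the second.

-52.9°

Initial bearing θ₁ = atan2(sin Δλ cos φ₂, cos φ₁ sin φ₂ − sin φ₁ cos φ₂ cos Δλ) = 274.19°
Final bearing θ₂ = (initial bearing from the destination back to the start) + 180° = 221.28°
Δθ = θ₂ − θ₁ = -52.9°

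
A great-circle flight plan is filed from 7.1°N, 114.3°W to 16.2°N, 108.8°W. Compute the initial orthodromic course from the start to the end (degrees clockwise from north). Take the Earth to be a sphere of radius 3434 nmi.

θ = atan2( sin Δλ·cos φ₂ ,  cos φ₁ sin φ₂ − sin φ₁ cos φ₂ cos Δλ )
  = atan2(+0.0920, +0.1587) = 30.11°

30.1°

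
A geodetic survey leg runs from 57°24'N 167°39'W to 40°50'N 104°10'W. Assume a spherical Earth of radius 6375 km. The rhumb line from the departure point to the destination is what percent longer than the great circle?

Great circle: σ = 0.7483 rad → d_gc = Rσ = 4770.5 km
Rhumb: Δφ = -0.2891, Δλ = +1.1080, Δψ = -0.4475, q = Δφ/Δψ = 0.6461 → d_rh = R√(Δφ²+q²Δλ²) = 4921.6 km
Excess = (4921.6 − 4770.5) / 4770.5 = 151.1 / 4770.5 = 3.17% ≈ 3.2%

3.2%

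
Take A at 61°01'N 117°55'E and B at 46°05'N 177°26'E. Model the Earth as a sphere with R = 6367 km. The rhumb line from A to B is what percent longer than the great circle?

Great circle: σ = 0.6425 rad → d_gc = Rσ = 4090.5 km
Rhumb: Δφ = -0.2606, Δλ = +1.0388, Δψ = -0.4446, q = Δφ/Δψ = 0.5862 → d_rh = R√(Δφ²+q²Δλ²) = 4217.1 km
Excess = (4217.1 − 4090.5) / 4090.5 = 126.6 / 4090.5 = 3.09% ≈ 3.1%

3.1%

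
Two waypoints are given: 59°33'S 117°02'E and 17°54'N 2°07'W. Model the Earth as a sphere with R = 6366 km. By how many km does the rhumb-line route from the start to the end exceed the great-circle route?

Great circle: cos σ = sin φ₁ sin φ₂ + cos φ₁ cos φ₂ cos Δλ,  σ = 2.0942 rad → d_gc = 13332.0 km
Rhumb line: Δψ = +1.6190, q = Δφ/Δψ = 0.8349, d_rh = R√(Δφ²+q²Δλ²) = 14008.2 km
Excess = 14008.2 − 13332.0 = 676.2 ≈ 676 km

676 km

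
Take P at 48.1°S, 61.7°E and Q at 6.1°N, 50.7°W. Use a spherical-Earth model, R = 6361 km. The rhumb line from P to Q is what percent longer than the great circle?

Great circle: σ = 1.9094 rad → d_gc = Rσ = 12145.5 km
Rhumb: Δφ = +0.9460, Δλ = -1.9618, Δψ = +1.0667, q = Δφ/Δψ = 0.8868 → d_rh = R√(Δφ²+q²Δλ²) = 12596.1 km
Excess = (12596.1 − 12145.5) / 12145.5 = 450.6 / 12145.5 = 3.71% ≈ 3.7%

3.7%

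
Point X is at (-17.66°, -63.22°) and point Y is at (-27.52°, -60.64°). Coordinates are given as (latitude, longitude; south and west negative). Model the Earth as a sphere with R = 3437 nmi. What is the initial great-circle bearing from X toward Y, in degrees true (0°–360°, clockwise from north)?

N = sin Δλ·cos φ₂ = +0.0399;  D = cos φ₁ sin φ₂ − sin φ₁ cos φ₂ cos Δλ = -0.1715
initial course = atan2(N, D) = 166.90°

166.9°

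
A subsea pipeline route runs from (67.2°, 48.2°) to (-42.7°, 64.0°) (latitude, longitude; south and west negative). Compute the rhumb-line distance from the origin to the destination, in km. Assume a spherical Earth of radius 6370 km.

12297 km

Rhumb course C = atan2(Δλ, Δψ) with Δψ = ln[tan(π/4+φ₂/2)/tan(π/4+φ₁/2)] = -2.4270, Δλ = +0.2758 → C = 173.52°
d = R·|Δφ| / |cos C| = 6370·1.91812 / 0.99361 = 12297 km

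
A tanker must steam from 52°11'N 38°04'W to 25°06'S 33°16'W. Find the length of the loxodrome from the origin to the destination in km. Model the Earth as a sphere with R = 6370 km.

8605 km

Rhumb course C = atan2(Δλ, Δψ) with Δψ = ln[tan(π/4+φ₂/2)/tan(π/4+φ₁/2)] = -1.5242, Δλ = +0.0838 → C = 176.85°
d = R·|Δφ| / |cos C| = 6370·1.34885 / 0.99849 = 8605 km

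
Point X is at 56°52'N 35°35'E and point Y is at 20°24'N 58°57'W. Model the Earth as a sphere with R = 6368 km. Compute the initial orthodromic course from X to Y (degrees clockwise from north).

N = sin Δλ·cos φ₂ = -0.9343;  D = cos φ₁ sin φ₂ − sin φ₁ cos φ₂ cos Δλ = +0.2526
initial course = atan2(N, D) = 285.13°

285.1°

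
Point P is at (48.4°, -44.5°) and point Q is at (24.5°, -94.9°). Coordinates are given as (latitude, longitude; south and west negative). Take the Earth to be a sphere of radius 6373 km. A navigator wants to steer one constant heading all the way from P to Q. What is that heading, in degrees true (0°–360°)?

Meridional parts: M(φ₁)=+0.9679, M(φ₂)=+0.4413 → ΔM = -0.5267;  Δλ = -0.8796 rad
tan C = Δλ / ΔM = +1.6702 → C = 239.09°

239.1°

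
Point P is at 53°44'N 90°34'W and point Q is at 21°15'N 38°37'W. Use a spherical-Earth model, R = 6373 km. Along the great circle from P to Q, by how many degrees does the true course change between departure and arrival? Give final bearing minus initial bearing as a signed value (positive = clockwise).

Initial bearing θ₁ = atan2(sin Δλ cos φ₂, cos φ₁ sin φ₂ − sin φ₁ cos φ₂ cos Δλ) = 108.72°
Final bearing θ₂ = (initial bearing from the destination back to the start) + 180° = 143.05°
Δθ = θ₂ − θ₁ = +34.3°

+34.3°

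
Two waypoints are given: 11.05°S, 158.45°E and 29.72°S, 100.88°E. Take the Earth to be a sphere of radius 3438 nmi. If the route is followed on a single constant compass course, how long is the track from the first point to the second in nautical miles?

3409 nmi

Rhumb course C = atan2(Δλ, Δψ) with Δψ = ln[tan(π/4+φ₂/2)/tan(π/4+φ₁/2)] = -0.3496, Δλ = -1.0048 → C = 250.82°
d = R·|Δφ| / |cos C| = 3438·0.32585 / 0.32862 = 3409 nmi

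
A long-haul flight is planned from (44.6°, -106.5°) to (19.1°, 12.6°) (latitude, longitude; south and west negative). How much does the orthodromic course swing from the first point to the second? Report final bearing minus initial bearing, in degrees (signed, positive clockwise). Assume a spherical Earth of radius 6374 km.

At departure: θ₁ = atan2(sin Δλ cos φ₂, cos φ₁ sin φ₂ − sin φ₁ cos φ₂ cos Δλ) = 56.06°
At arrival: θ₂ = atan2(sin Δλ cos φ₁, −cos φ₂ sin φ₁ + sin φ₂ cos φ₁ cos Δλ) = 141.31°
Δθ = θ₂ − θ₁ = +85.2°

+85.2°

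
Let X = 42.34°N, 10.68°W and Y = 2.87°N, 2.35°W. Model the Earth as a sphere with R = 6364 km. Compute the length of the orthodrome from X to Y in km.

4461 km

Haversine: a = sin²(Δφ/2)+cos φ₁ cos φ₂ sin²(Δλ/2) = 0.11792;  σ = 2·atan2(√a,√(1−a))
σ = 40.167° → d = Rσ = 6364·0.70104 = 4461 km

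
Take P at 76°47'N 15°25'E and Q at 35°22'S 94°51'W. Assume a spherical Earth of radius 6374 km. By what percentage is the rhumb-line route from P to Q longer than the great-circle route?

5.4%

Great circle: σ = 2.2499 rad → d_gc = Rσ = 14340.6 km
Rhumb: Δφ = -1.9574, Δλ = -1.9245, Δψ = -2.8161, q = Δφ/Δψ = 0.6951 → d_rh = R√(Δφ²+q²Δλ²) = 15111.5 km
Excess = (15111.5 − 14340.6) / 14340.6 = 770.9 / 14340.6 = 5.38% ≈ 5.4%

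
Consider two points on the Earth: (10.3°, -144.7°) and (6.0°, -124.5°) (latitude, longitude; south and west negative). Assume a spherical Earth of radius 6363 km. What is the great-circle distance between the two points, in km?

Haversine: a = sin²(Δφ/2)+cos φ₁ cos φ₂ sin²(Δλ/2) = 0.03150;  σ = 2·atan2(√a,√(1−a))
σ = 20.446° → d = Rσ = 6363·0.35685 = 2271 km

2271 km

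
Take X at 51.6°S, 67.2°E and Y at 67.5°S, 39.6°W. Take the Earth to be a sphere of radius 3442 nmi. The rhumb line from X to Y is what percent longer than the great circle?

Great circle: σ = 0.8562 rad → d_gc = Rσ = 2946.94 nmi
Rhumb: Δφ = -0.2775, Δλ = -1.8640, Δψ = -0.5600, q = Δφ/Δψ = 0.4955 → d_rh = R√(Δφ²+q²Δλ²) = 3319.69 nmi
Excess = (3319.69 − 2946.94) / 2946.94 = 372.75 / 2946.94 = 12.649% ≈ 12.6%

12.6%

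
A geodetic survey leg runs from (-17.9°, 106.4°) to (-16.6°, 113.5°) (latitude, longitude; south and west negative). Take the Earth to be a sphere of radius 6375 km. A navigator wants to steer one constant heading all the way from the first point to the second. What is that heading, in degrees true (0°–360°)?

Δψ = ln[tan(π/4+φ₂/2)/tan(π/4+φ₁/2)] = +0.0238
Δλ = +0.1239 rad (taken the short way round)
course = atan2(Δλ, Δψ) = 79.15°

79.1°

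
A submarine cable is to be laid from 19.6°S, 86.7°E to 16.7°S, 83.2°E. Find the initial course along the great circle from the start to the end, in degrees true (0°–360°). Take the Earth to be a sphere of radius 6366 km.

310.5°

θ = atan2( sin Δλ·cos φ₂ ,  cos φ₁ sin φ₂ − sin φ₁ cos φ₂ cos Δλ )
  = atan2(-0.0585, +0.0500) = 310.53°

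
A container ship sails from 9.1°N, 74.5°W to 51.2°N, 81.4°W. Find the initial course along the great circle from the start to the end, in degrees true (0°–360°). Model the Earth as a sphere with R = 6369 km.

N = sin Δλ·cos φ₂ = -0.0753;  D = cos φ₁ sin φ₂ − sin φ₁ cos φ₂ cos Δλ = +0.6711
initial course = atan2(N, D) = 353.60°

353.6°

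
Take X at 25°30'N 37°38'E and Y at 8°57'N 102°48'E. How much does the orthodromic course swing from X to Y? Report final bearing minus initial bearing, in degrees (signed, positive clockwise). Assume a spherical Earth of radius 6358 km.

+21.7°

Initial bearing θ₁ = atan2(sin Δλ cos φ₂, cos φ₁ sin φ₂ − sin φ₁ cos φ₂ cos Δλ) = 92.44°
Final bearing θ₂ = (initial bearing from the destination back to the start) + 180° = 114.09°
Δθ = θ₂ − θ₁ = +21.7°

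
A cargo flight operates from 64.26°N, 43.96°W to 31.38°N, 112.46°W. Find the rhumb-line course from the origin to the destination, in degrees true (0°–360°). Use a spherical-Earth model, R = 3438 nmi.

Δψ = ln[tan(π/4+φ₂/2)/tan(π/4+φ₁/2)] = -0.8990
Δλ = -1.1956 rad (taken the short way round)
course = atan2(Δλ, Δψ) = 233.06°

233.1°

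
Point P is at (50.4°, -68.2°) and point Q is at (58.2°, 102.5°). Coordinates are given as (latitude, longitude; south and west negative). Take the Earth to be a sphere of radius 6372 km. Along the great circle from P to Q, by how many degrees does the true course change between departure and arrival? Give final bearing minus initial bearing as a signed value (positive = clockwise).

+168.6°

At departure: θ₁ = atan2(sin Δλ cos φ₂, cos φ₁ sin φ₂ − sin φ₁ cos φ₂ cos Δλ) = 5.16°
At arrival: θ₂ = atan2(sin Δλ cos φ₁, −cos φ₂ sin φ₁ + sin φ₂ cos φ₁ cos Δλ) = 173.75°
Δθ = θ₂ − θ₁ = +168.6°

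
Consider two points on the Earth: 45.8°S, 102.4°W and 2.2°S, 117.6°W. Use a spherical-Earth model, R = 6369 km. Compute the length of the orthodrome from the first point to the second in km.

Haversine: a = sin²(Δφ/2)+cos φ₁ cos φ₂ sin²(Δλ/2) = 0.15010;  σ = 2·atan2(√a,√(1−a))
σ = 45.589° → d = Rσ = 6369·0.79568 = 5068 km

5068 km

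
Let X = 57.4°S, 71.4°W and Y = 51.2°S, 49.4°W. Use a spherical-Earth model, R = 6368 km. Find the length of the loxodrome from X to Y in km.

1581 km

Rhumb course C = atan2(Δλ, Δψ) with Δψ = ln[tan(π/4+φ₂/2)/tan(π/4+φ₁/2)] = +0.1859, Δλ = +0.3840 → C = 64.17°
d = R·|Δφ| / |cos C| = 6368·0.10821 / 0.43573 = 1581 km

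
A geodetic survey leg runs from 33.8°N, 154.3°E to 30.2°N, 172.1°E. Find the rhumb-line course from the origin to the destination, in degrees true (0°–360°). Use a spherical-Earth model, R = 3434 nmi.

103.4°

Meridional parts: M(φ₁)=+0.6275, M(φ₂)=+0.5533 → ΔM = -0.0741;  Δλ = +0.3107 rad
tan C = Δλ / ΔM = -4.1919 → C = 103.42°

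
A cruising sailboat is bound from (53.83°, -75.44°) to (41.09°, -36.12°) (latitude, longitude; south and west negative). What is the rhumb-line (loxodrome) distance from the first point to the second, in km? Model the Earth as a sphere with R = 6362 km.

Δψ = ln[tan(π/4+φ₂/2)/tan(π/4+φ₁/2)] = -0.3312;  Δφ = -0.2224 rad,  Δλ = +0.6863 rad
q = Δφ/Δψ = 0.6714
d = R·√(Δφ² + q²Δλ²) = 6362·0.51159 = 3255 km

3255 km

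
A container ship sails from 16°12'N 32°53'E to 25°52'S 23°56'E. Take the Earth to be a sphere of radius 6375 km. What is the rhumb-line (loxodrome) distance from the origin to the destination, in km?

4780 km

Δψ = ln[tan(π/4+φ₂/2)/tan(π/4+φ₁/2)] = -0.7542;  Δφ = -0.7342 rad,  Δλ = -0.1562 rad
q = Δφ/Δψ = 0.9735
d = R·√(Δφ² + q²Δλ²) = 6375·0.74978 = 4780 km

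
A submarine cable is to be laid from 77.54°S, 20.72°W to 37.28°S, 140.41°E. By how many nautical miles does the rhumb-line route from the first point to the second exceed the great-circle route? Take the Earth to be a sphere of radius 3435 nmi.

1222 nmi

Great circle: cos σ = sin φ₁ sin φ₂ + cos φ₁ cos φ₂ cos Δλ,  σ = 1.1274 rad → d_gc = 3872.7 nmi
Rhumb line: Δψ = +1.5128, q = Δφ/Δψ = 0.4645, d_rh = R√(Δφ²+q²Δλ²) = 5095.0 nmi
Excess = 5095.0 − 3872.7 = 1222.3 ≈ 1222 nmi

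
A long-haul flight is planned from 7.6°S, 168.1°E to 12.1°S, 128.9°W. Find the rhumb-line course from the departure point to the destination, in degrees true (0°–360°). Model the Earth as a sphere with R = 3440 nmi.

Meridional parts: M(φ₁)=-0.1330, M(φ₂)=-0.2128 → ΔM = -0.0797;  Δλ = +1.0996 rad
tan C = Δλ / ΔM = -13.7899 → C = 94.15°

94.1°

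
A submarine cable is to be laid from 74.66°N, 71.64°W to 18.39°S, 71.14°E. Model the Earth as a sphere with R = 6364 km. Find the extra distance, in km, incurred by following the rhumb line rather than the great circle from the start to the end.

Great circle: cos σ = sin φ₁ sin φ₂ + cos φ₁ cos φ₂ cos Δλ,  σ = 2.0992 rad → d_gc = 13359.3 km
Rhumb line: Δψ = -2.3315, q = Δφ/Δψ = 0.6965, d_rh = R√(Δφ²+q²Δλ²) = 15127.6 km
Excess = 15127.6 − 13359.3 = 1768.3 ≈ 1768 km

1768 km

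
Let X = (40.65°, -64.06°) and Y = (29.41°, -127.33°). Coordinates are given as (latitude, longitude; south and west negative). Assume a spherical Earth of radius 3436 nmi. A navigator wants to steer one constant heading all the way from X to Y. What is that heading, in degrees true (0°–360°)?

Meridional parts: M(φ₁)=+0.7778, M(φ₂)=+0.5375 → ΔM = -0.2403;  Δλ = -1.1043 rad
tan C = Δλ / ΔM = +4.5946 → C = 257.72°

257.7°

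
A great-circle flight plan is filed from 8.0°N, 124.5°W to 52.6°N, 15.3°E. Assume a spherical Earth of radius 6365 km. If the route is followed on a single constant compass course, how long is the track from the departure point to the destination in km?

13741 km

Δψ = ln[tan(π/4+φ₂/2)/tan(π/4+φ₁/2)] = +0.9432;  Δφ = +0.7784 rad,  Δλ = +2.4400 rad
q = Δφ/Δψ = 0.8253
d = R·√(Δφ² + q²Δλ²) = 6365·2.15890 = 13741 km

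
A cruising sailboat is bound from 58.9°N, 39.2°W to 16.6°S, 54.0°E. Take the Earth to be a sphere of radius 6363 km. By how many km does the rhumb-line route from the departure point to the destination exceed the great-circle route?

312 km

Great circle: cos σ = sin φ₁ sin φ₂ + cos φ₁ cos φ₂ cos Δλ,  σ = 1.8465 rad → d_gc = 11749.5 km
Rhumb line: Δψ = -1.5730, q = Δφ/Δψ = 0.8377, d_rh = R√(Δφ²+q²Δλ²) = 12061.4 km
Excess = 12061.4 − 11749.5 = 311.9 ≈ 312 km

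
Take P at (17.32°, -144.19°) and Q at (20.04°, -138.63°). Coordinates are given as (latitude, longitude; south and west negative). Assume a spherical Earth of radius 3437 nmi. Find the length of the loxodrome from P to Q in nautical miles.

Rhumb course C = atan2(Δλ, Δψ) with Δψ = ln[tan(π/4+φ₂/2)/tan(π/4+φ₁/2)] = +0.0501, Δλ = +0.0970 → C = 62.68°
d = R·|Δφ| / |cos C| = 3437·0.04747 / 0.45888 = 356 nmi

356 nmi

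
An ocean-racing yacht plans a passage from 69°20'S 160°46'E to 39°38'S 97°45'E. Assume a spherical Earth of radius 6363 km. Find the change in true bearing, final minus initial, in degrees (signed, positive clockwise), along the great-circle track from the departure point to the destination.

+54.6°

Initial bearing θ₁ = atan2(sin Δλ cos φ₂, cos φ₁ sin φ₂ − sin φ₁ cos φ₂ cos Δλ) = 278.44°
Final bearing θ₂ = (initial bearing from the destination back to the start) + 180° = 333.04°
Δθ = θ₂ − θ₁ = +54.6°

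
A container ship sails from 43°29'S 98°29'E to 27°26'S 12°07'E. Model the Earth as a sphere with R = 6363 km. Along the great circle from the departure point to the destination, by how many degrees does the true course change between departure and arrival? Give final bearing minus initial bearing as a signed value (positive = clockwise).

+57.6°

At departure: θ₁ = atan2(sin Δλ cos φ₂, cos φ₁ sin φ₂ − sin φ₁ cos φ₂ cos Δλ) = 251.55°
At arrival: θ₂ = atan2(sin Δλ cos φ₁, −cos φ₂ sin φ₁ + sin φ₂ cos φ₁ cos Δλ) = 309.15°
Δθ = θ₂ − θ₁ = +57.6°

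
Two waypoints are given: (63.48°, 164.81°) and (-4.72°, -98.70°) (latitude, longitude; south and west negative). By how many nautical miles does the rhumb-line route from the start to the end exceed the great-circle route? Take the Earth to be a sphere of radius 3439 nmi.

Great circle: cos σ = sin φ₁ sin φ₂ + cos φ₁ cos φ₂ cos Δλ,  σ = 1.6950 rad → d_gc = 5829.2 nmi
Rhumb line: Δψ = -1.5279, q = Δφ/Δψ = 0.7791, d_rh = R√(Δφ²+q²Δλ²) = 6092.2 nmi
Excess = 6092.2 − 5829.2 = 263.0 ≈ 263 nmi

263 nmi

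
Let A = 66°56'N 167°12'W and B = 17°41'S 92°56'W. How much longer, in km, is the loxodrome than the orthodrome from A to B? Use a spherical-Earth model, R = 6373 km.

235 km

Great circle: cos σ = sin φ₁ sin φ₂ + cos φ₁ cos φ₂ cos Δλ,  σ = 1.7500 rad → d_gc = 11152.8 km
Rhumb line: Δψ = -1.9030, q = Δφ/Δψ = 0.7761, d_rh = R√(Δφ²+q²Δλ²) = 11387.8 km
Excess = 11387.8 − 11152.8 = 235.0 ≈ 235 km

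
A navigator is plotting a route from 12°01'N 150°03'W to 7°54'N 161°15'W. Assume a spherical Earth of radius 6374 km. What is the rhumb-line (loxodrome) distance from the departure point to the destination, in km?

1310 km

Rhumb course C = atan2(Δλ, Δψ) with Δψ = ln[tan(π/4+φ₂/2)/tan(π/4+φ₁/2)] = -0.0730, Δλ = -0.1955 → C = 249.53°
d = R·|Δφ| / |cos C| = 6374·0.07185 / 0.34970 = 1310 km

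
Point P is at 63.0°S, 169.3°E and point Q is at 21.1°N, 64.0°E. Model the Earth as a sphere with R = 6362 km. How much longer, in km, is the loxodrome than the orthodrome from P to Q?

Great circle: cos σ = sin φ₁ sin φ₂ + cos φ₁ cos φ₂ cos Δλ,  σ = 2.0181 rad → d_gc = 12839.1 km
Rhumb line: Δψ = +1.8037, q = Δφ/Δψ = 0.8138, d_rh = R√(Δφ²+q²Δλ²) = 13332.0 km
Excess = 13332.0 − 12839.1 = 492.9 ≈ 493 km

493 km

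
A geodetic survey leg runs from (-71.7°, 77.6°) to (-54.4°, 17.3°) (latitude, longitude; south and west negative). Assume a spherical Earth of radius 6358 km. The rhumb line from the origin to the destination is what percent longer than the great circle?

3.8%

Great circle: σ = 0.5305 rad → d_gc = Rσ = 3373.1 km
Rhumb: Δφ = +0.3019, Δλ = -1.0524, Δψ = +0.6898, q = Δφ/Δψ = 0.4377 → d_rh = R√(Δφ²+q²Δλ²) = 3502.0 km
Excess = (3502.0 − 3373.1) / 3373.1 = 128.9 / 3373.1 = 3.82% ≈ 3.8%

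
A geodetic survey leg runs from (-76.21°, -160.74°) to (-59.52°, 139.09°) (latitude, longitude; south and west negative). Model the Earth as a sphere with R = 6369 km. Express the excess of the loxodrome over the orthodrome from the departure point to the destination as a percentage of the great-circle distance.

Great circle: σ = 0.4576 rad → d_gc = Rσ = 2914.6 km
Rhumb: Δφ = +0.2913, Δλ = -1.0502, Δψ = +0.8123, q = Δφ/Δψ = 0.3586 → d_rh = R√(Δφ²+q²Δλ²) = 3032.4 km
Excess = (3032.4 − 2914.6) / 2914.6 = 117.8 / 2914.6 = 4.04% ≈ 4.0%

4.0%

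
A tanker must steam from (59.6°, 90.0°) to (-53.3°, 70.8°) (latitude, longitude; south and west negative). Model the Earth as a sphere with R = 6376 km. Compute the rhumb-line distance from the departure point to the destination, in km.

Rhumb course C = atan2(Δλ, Δψ) with Δψ = ln[tan(π/4+φ₂/2)/tan(π/4+φ₁/2)] = -2.4066, Δλ = -0.3351 → C = 187.93°
d = R·|Δφ| / |cos C| = 6376·1.97048 / 0.99044 = 12685 km

12685 km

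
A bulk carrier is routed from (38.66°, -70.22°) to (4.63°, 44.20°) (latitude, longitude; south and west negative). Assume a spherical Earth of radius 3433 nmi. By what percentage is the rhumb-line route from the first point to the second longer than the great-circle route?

Great circle: σ = 1.8456 rad → d_gc = Rσ = 6335.9 nmi
Rhumb: Δφ = -0.5939, Δλ = +1.9970, Δψ = -0.6518, q = Δφ/Δψ = 0.9113 → d_rh = R√(Δφ²+q²Δλ²) = 6571.6 nmi
Excess = (6571.6 − 6335.9) / 6335.9 = 235.7 / 6335.9 = 3.72% ≈ 3.7%

3.7%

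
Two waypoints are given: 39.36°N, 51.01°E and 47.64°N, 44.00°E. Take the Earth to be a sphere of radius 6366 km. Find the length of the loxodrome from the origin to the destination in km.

Δψ = ln[tan(π/4+φ₂/2)/tan(π/4+φ₁/2)] = +0.1997;  Δφ = +0.1445 rad,  Δλ = -0.1223 rad
q = Δφ/Δψ = 0.7236
d = R·√(Δφ² + q²Δλ²) = 6366·0.16948 = 1079 km

1079 km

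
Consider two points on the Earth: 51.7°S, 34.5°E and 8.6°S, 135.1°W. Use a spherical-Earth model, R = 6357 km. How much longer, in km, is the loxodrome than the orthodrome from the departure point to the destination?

3115 km

Great circle: cos σ = sin φ₁ sin φ₂ + cos φ₁ cos φ₂ cos Δλ,  σ = 2.0776 rad → d_gc = 13207.3 km
Rhumb line: Δψ = +0.9070, q = Δφ/Δψ = 0.8293, d_rh = R√(Δφ²+q²Δλ²) = 16322.3 km
Excess = 16322.3 − 13207.3 = 3115.0 ≈ 3115 km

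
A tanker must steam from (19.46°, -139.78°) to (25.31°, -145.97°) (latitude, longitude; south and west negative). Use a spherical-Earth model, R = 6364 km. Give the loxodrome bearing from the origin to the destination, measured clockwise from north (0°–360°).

Meridional parts: M(φ₁)=+0.3464, M(φ₂)=+0.4569 → ΔM = +0.1105;  Δλ = -0.1080 rad
tan C = Δλ / ΔM = -0.9778 → C = 315.64°

315.6°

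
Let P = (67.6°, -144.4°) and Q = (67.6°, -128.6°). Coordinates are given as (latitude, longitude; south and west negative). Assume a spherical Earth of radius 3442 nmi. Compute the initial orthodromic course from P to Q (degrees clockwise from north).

82.7°

θ = atan2( sin Δλ·cos φ₂ ,  cos φ₁ sin φ₂ − sin φ₁ cos φ₂ cos Δλ )
  = atan2(+0.1038, +0.0133) = 82.69°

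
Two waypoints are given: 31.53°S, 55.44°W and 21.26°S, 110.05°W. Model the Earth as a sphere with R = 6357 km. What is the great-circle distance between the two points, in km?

5490 km

cos σ = sin φ₁ sin φ₂ + cos φ₁ cos φ₂ cos Δλ
      = sin(-31.53°)sin(-21.26°) + cos(-31.53°)cos(-21.26°)cos(-54.61°) = 0.6497
σ = 49.484° → d = Rσ = 6357·0.86365 = 5490 km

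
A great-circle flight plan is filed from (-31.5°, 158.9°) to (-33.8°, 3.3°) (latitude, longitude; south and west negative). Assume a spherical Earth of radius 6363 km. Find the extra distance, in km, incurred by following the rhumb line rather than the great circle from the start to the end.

2249 km

Great circle: cos σ = sin φ₁ sin φ₂ + cos φ₁ cos φ₂ cos Δλ,  σ = 1.9333 rad → d_gc = 12301.4 km
Rhumb line: Δψ = -0.0477, q = Δφ/Δψ = 0.8419, d_rh = R√(Δφ²+q²Δλ²) = 14550.1 km
Excess = 14550.1 − 12301.4 = 2248.7 ≈ 2249 km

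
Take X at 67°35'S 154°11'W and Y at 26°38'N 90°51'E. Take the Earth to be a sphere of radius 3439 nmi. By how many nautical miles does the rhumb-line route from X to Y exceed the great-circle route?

Great circle: cos σ = sin φ₁ sin φ₂ + cos φ₁ cos φ₂ cos Δλ,  σ = 2.1631 rad → d_gc = 7439.0 nmi
Rhumb line: Δψ = +2.1012, q = Δφ/Δψ = 0.7826, d_rh = R√(Δφ²+q²Δλ²) = 7819.3 nmi
Excess = 7819.3 − 7439.0 = 380.3 ≈ 380 nmi

380 nmi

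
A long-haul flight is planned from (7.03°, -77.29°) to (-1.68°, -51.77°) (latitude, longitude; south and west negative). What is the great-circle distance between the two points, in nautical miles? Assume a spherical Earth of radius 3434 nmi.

cos σ = sin φ₁ sin φ₂ + cos φ₁ cos φ₂ cos Δλ
      = sin(7.03°)sin(-1.68°) + cos(7.03°)cos(-1.68°)cos(25.52°) = 0.8917
σ = 26.915° → d = Rσ = 3434·0.46976 = 1613 nmi

1613 nmi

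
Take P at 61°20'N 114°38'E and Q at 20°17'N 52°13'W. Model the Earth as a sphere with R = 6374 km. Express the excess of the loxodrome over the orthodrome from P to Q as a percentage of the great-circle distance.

29.0%

Great circle: σ = 1.7052 rad → d_gc = Rσ = 10868.9 km
Rhumb: Δφ = -0.7165, Δλ = -2.9121, Δψ = -1.0028, q = Δφ/Δψ = 0.7144 → d_rh = R√(Δφ²+q²Δλ²) = 14025.5 km
Excess = (14025.5 − 10868.9) / 10868.9 = 3156.6 / 10868.9 = 29.04% ≈ 29.0%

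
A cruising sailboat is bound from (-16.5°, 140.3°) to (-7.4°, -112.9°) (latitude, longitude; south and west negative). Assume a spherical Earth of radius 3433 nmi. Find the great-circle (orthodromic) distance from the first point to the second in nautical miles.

6218 nmi

Haversine: a = sin²(Δφ/2)+cos φ₁ cos φ₂ sin²(Δλ/2) = 0.61912;  σ = 2·atan2(√a,√(1−a))
σ = 103.783° → d = Rσ = 3433·1.81135 = 6218 nmi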